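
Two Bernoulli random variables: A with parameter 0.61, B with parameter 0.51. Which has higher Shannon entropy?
B

For binary distributions, entropy is maximized at p=0.5 and decreases as p moves toward 0 or 1.

H(A) = H(0.61) = 0.9648 bits
H(B) = H(0.51) = 0.9997 bits

Distribution B (p=0.51) is closer to uniform (p=0.5), so it has higher entropy.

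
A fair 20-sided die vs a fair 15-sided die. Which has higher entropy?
20-sided die

Both are uniform distributions; for uniform over n outcomes, H = log₂(n). H(20-sided) = log₂(20) = 4.322 bits and H(15-sided) = log₂(15) = 3.907 bits. More outcomes in a uniform distribution means higher entropy.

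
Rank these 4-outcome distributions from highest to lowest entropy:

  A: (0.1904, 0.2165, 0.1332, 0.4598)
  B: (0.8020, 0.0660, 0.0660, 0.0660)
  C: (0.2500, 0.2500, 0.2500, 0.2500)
C > A > B

Key insight: Entropy is maximized by uniform distributions and minimized by concentrated distributions.

- Uniform distributions have maximum entropy log₂(4) = 2.0000 bits
- The more "peaked" or concentrated a distribution, the lower its entropy

Entropies:
  H(A) = 1.8364 bits
  H(B) = 1.0317 bits
  H(C) = 2.0000 bits

Ranking: C > A > B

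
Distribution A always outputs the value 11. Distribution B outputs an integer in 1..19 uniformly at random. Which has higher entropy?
B

A is deterministic, so H(A) = 0. B is uniform over 19 outcomes, so H(B) = log₂(19) = 4.248 bits. Any distribution with genuine randomness has higher entropy than a deterministic one.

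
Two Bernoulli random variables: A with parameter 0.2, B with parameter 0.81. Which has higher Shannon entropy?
A

For binary distributions, entropy is maximized at p=0.5 and decreases as p moves toward 0 or 1.

H(A) = H(0.2) = 0.7219 bits
H(B) = H(0.81) = 0.7015 bits

Distribution A (p=0.2) is closer to uniform (p=0.5), so it has higher entropy.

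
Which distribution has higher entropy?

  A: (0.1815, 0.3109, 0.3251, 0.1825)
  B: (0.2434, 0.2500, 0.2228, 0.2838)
B

Both distributions are close to uniform, making this a harder comparison.

H(A) = 1.9457 bits
H(B) = 1.9945 bits

The distribution closer to uniform has higher entropy.
Answer: B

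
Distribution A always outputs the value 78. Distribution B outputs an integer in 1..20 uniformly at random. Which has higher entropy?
B

A is deterministic, so H(A) = 0. B is uniform over 20 outcomes, so H(B) = log₂(20) = 4.322 bits. Any distribution with genuine randomness has higher entropy than a deterministic one.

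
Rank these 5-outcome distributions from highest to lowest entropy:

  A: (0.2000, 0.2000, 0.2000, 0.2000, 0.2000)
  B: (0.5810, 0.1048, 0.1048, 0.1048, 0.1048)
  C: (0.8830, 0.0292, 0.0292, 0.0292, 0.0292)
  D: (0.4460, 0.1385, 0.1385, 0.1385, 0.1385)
A > D > B > C

Key insight: Entropy is maximized by uniform distributions and minimized by concentrated distributions.

Entropies:
  H(A) = 2.3219 bits
  H(B) = 1.8190 bits
  H(C) = 0.7547 bits
  H(D) = 2.0996 bits

Ranking: A > D > B > C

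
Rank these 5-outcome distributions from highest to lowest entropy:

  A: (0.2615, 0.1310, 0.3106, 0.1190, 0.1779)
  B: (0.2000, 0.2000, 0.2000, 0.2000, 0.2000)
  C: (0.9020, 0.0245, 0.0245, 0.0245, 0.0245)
B > A > C

Key insight: Entropy is maximized by uniform distributions and minimized by concentrated distributions.

- Uniform distributions have maximum entropy log₂(5) = 2.3219 bits
- The more "peaked" or concentrated a distribution, the lower its entropy

Entropies:
  H(A) = 2.2227 bits
  H(B) = 2.3219 bits
  H(C) = 0.6586 bits

Ranking: B > A > C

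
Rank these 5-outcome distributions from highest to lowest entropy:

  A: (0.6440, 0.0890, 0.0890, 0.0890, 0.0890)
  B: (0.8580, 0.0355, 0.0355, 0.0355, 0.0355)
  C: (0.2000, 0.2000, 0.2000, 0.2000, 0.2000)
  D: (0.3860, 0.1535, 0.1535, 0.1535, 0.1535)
C > D > A > B

Key insight: Entropy is maximized by uniform distributions and minimized by concentrated distributions.

Entropies:
  H(A) = 1.6513 bits
  H(B) = 0.8735 bits
  H(C) = 2.3219 bits
  H(D) = 2.1902 bits

Ranking: C > D > A > B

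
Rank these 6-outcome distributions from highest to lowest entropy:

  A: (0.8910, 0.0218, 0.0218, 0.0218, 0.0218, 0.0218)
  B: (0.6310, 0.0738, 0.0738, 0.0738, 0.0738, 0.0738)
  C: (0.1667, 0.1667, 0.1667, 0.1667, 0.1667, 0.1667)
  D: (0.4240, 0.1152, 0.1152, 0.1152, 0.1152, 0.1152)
C > D > B > A

Key insight: Entropy is maximized by uniform distributions and minimized by concentrated distributions.

Entropies:
  H(A) = 0.7500 bits
  H(B) = 1.8067 bits
  H(C) = 2.5850 bits
  H(D) = 2.3207 bits

Ranking: C > D > B > A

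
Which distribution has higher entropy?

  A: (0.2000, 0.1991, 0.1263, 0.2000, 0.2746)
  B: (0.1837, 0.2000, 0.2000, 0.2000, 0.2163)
B

Both distributions are close to uniform, making this a harder comparison.

H(A) = 2.2814 bits
H(B) = 2.3200 bits

The distribution closer to uniform has higher entropy.
Answer: B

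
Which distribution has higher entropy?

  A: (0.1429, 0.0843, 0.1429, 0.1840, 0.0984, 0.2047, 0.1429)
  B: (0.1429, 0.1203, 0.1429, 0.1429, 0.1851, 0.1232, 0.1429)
B

Both distributions are close to uniform, making this a harder comparison.

H(A) = 2.7510 bits
H(B) = 2.7944 bits

The distribution closer to uniform has higher entropy.
Answer: B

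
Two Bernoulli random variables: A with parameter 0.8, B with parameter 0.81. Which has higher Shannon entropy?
A

For binary distributions, entropy is maximized at p=0.5 and decreases as p moves toward 0 or 1.

H(A) = H(0.8) = 0.7219 bits
H(B) = H(0.81) = 0.7015 bits

Distribution A (p=0.8) is closer to uniform (p=0.5), so it has higher entropy.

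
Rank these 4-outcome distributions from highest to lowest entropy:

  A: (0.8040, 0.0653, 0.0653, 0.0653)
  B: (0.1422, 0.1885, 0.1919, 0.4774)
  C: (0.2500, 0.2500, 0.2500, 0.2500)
C > B > A

Key insight: Entropy is maximized by uniform distributions and minimized by concentrated distributions.

- Uniform distributions have maximum entropy log₂(4) = 2.0000 bits
- The more "peaked" or concentrated a distribution, the lower its entropy

Entropies:
  H(A) = 1.0245 bits
  H(B) = 1.8202 bits
  H(C) = 2.0000 bits

Ranking: C > B > A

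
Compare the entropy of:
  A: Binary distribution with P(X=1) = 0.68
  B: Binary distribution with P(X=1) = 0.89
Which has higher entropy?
A

For binary distributions, entropy is maximized at p=0.5 and decreases as p moves toward 0 or 1.

H(A) = H(0.68) = 0.9044 bits
H(B) = H(0.89) = 0.4999 bits

Distribution A (p=0.68) is closer to uniform (p=0.5), so it has higher entropy.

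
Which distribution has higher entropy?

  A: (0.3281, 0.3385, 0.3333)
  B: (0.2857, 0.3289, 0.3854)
A

Both distributions are close to uniform, making this a harder comparison.

H(A) = 1.5848 bits
H(B) = 1.5742 bits

The distribution closer to uniform has higher entropy.
Answer: A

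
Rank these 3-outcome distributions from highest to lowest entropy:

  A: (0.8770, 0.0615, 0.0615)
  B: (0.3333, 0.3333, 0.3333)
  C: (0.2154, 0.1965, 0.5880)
B > C > A

Key insight: Entropy is maximized by uniform distributions and minimized by concentrated distributions.

- Uniform distributions have maximum entropy log₂(3) = 1.5850 bits
- The more "peaked" or concentrated a distribution, the lower its entropy

Entropies:
  H(A) = 0.6609 bits
  H(B) = 1.5850 bits
  H(C) = 1.3889 bits

Ranking: B > C > A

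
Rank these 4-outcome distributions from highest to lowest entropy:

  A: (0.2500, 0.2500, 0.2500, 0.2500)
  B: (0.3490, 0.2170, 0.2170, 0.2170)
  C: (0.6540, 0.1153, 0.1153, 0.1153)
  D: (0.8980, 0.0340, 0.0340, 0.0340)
A > B > C > D

Key insight: Entropy is maximized by uniform distributions and minimized by concentrated distributions.

Entropies:
  H(A) = 2.0000 bits
  H(B) = 1.9650 bits
  H(C) = 1.4788 bits
  H(D) = 0.6370 bits

Ranking: A > B > C > D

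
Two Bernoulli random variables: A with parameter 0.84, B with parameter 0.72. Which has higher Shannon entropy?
B

For binary distributions, entropy is maximized at p=0.5 and decreases as p moves toward 0 or 1.

H(A) = H(0.84) = 0.6343 bits
H(B) = H(0.72) = 0.8555 bits

Distribution B (p=0.72) is closer to uniform (p=0.5), so it has higher entropy.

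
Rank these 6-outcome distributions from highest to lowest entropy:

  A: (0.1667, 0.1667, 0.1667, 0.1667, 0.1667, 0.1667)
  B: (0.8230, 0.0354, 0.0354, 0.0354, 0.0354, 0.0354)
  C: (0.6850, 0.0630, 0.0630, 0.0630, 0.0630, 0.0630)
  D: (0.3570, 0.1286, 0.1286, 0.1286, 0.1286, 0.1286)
A > D > C > B

Key insight: Entropy is maximized by uniform distributions and minimized by concentrated distributions.

Entropies:
  H(A) = 2.5850 bits
  H(B) = 1.0845 bits
  H(C) = 1.6303 bits
  H(D) = 2.4332 bits

Ranking: A > D > C > B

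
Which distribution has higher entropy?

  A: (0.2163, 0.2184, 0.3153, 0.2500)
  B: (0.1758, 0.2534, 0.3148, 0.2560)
A

Both distributions are close to uniform, making this a harder comparison.

H(A) = 1.9822 bits
H(B) = 1.9709 bits

The distribution closer to uniform has higher entropy.
Answer: A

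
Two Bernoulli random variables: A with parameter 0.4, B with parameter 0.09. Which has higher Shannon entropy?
A

For binary distributions, entropy is maximized at p=0.5 and decreases as p moves toward 0 or 1.

H(A) = H(0.4) = 0.9710 bits
H(B) = H(0.09) = 0.4365 bits

Distribution A (p=0.4) is closer to uniform (p=0.5), so it has higher entropy.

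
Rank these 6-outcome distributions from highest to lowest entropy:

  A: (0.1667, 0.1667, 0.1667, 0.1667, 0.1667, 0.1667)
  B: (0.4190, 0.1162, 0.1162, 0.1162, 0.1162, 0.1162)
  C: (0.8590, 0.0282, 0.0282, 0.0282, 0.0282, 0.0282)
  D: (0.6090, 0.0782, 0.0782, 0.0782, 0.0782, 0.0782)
A > B > D > C

Key insight: Entropy is maximized by uniform distributions and minimized by concentrated distributions.

Entropies:
  H(A) = 2.5850 bits
  H(B) = 2.3300 bits
  H(C) = 0.9142 bits
  H(D) = 1.8733 bits

Ranking: A > B > D > C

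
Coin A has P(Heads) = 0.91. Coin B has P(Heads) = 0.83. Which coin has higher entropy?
B

For binary distributions, entropy is maximized at p=0.5 and decreases as p moves toward 0 or 1.

H(A) = H(0.91) = 0.4365 bits
H(B) = H(0.83) = 0.6577 bits

Distribution B (p=0.83) is closer to uniform (p=0.5), so it has higher entropy.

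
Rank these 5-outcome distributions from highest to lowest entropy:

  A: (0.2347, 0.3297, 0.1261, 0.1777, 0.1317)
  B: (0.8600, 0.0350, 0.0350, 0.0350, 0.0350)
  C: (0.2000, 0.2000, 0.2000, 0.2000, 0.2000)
C > A > B

Key insight: Entropy is maximized by uniform distributions and minimized by concentrated distributions.

- Uniform distributions have maximum entropy log₂(5) = 2.3219 bits
- The more "peaked" or concentrated a distribution, the lower its entropy

Entropies:
  H(A) = 2.2234 bits
  H(B) = 0.8642 bits
  H(C) = 2.3219 bits

Ranking: C > A > B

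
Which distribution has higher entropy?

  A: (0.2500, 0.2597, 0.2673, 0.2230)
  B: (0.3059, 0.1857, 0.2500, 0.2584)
A

Both distributions are close to uniform, making this a harder comparison.

H(A) = 1.9967 bits
H(B) = 1.9783 bits

The distribution closer to uniform has higher entropy.
Answer: A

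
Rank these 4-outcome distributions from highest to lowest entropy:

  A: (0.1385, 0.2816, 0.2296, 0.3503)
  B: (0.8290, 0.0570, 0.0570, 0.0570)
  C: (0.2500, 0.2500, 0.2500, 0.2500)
C > A > B

Key insight: Entropy is maximized by uniform distributions and minimized by concentrated distributions.

- Uniform distributions have maximum entropy log₂(4) = 2.0000 bits
- The more "peaked" or concentrated a distribution, the lower its entropy

Entropies:
  H(A) = 1.9274 bits
  H(B) = 0.9310 bits
  H(C) = 2.0000 bits

Ranking: C > A > B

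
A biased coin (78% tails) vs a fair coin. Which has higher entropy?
Fair coin

The fair coin is uniform (p=0.5), maximizing binary entropy at 1 bit. The biased coin has H(0.78) ≈ 0.760 bits — its outcome is more predictable, so its entropy is lower.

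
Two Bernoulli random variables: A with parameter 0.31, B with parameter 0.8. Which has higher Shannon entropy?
A

For binary distributions, entropy is maximized at p=0.5 and decreases as p moves toward 0 or 1.

H(A) = H(0.31) = 0.8932 bits
H(B) = H(0.8) = 0.7219 bits

Distribution A (p=0.31) is closer to uniform (p=0.5), so it has higher entropy.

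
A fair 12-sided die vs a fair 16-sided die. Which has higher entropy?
16-sided die

Both are uniform distributions; for uniform over n outcomes, H = log₂(n). H(12-sided) = log₂(12) = 3.585 bits and H(16-sided) = log₂(16) = 4.000 bits. More outcomes in a uniform distribution means higher entropy.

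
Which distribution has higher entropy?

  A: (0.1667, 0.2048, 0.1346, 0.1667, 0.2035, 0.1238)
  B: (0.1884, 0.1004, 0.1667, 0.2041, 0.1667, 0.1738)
A

Both distributions are close to uniform, making this a harder comparison.

H(A) = 2.5601 bits
H(B) = 2.5549 bits

The distribution closer to uniform has higher entropy.
Answer: A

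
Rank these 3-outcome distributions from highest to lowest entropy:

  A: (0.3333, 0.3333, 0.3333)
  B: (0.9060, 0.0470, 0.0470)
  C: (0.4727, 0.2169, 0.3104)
A > C > B

Key insight: Entropy is maximized by uniform distributions and minimized by concentrated distributions.

- Uniform distributions have maximum entropy log₂(3) = 1.5850 bits
- The more "peaked" or concentrated a distribution, the lower its entropy

Entropies:
  H(A) = 1.5850 bits
  H(B) = 0.5437 bits
  H(C) = 1.5131 bits

Ranking: A > C > B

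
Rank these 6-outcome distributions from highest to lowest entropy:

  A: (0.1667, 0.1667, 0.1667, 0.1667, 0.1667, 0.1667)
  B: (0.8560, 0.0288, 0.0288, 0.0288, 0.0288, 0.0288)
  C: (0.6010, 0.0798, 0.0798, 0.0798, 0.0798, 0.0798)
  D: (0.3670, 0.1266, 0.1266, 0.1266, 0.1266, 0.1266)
A > D > C > B

Key insight: Entropy is maximized by uniform distributions and minimized by concentrated distributions.

Entropies:
  H(A) = 2.5850 bits
  H(B) = 0.9290 bits
  H(C) = 1.8968 bits
  H(D) = 2.4181 bits

Ranking: A > D > C > B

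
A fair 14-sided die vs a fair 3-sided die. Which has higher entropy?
14-sided die

Both are uniform distributions; for uniform over n outcomes, H = log₂(n). H(14-sided) = log₂(14) = 3.807 bits and H(3-sided) = log₂(3) = 1.585 bits. More outcomes in a uniform distribution means higher entropy.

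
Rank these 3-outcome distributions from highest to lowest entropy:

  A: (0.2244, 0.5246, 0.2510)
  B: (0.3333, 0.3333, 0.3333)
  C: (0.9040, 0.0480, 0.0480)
B > A > C

Key insight: Entropy is maximized by uniform distributions and minimized by concentrated distributions.

- Uniform distributions have maximum entropy log₂(3) = 1.5850 bits
- The more "peaked" or concentrated a distribution, the lower its entropy

Entropies:
  H(A) = 1.4726 bits
  H(B) = 1.5850 bits
  H(C) = 0.5522 bits

Ranking: B > A > C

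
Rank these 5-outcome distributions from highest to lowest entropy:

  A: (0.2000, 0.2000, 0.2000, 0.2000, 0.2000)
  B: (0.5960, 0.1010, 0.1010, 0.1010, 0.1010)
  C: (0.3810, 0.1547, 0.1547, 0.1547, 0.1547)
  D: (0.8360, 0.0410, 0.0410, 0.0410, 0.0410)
A > C > B > D

Key insight: Entropy is maximized by uniform distributions and minimized by concentrated distributions.

Entropies:
  H(A) = 2.3219 bits
  H(B) = 1.7812 bits
  H(C) = 2.1967 bits
  H(D) = 0.9718 bits

Ranking: A > C > B > D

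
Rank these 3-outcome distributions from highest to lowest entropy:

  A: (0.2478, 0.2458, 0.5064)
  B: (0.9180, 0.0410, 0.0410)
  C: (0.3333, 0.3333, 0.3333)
C > A > B

Key insight: Entropy is maximized by uniform distributions and minimized by concentrated distributions.

- Uniform distributions have maximum entropy log₂(3) = 1.5850 bits
- The more "peaked" or concentrated a distribution, the lower its entropy

Entropies:
  H(A) = 1.4934 bits
  H(B) = 0.4912 bits
  H(C) = 1.5850 bits

Ranking: C > A > B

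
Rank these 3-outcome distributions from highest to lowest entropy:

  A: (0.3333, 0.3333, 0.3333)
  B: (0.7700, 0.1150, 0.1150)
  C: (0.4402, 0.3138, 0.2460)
A > C > B

Key insight: Entropy is maximized by uniform distributions and minimized by concentrated distributions.

- Uniform distributions have maximum entropy log₂(3) = 1.5850 bits
- The more "peaked" or concentrated a distribution, the lower its entropy

Entropies:
  H(A) = 1.5850 bits
  H(B) = 1.0080 bits
  H(C) = 1.5435 bits

Ranking: A > C > B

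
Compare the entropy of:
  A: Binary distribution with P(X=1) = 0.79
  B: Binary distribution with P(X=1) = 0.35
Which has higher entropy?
B

For binary distributions, entropy is maximized at p=0.5 and decreases as p moves toward 0 or 1.

H(A) = H(0.79) = 0.7415 bits
H(B) = H(0.35) = 0.9341 bits

Distribution B (p=0.35) is closer to uniform (p=0.5), so it has higher entropy.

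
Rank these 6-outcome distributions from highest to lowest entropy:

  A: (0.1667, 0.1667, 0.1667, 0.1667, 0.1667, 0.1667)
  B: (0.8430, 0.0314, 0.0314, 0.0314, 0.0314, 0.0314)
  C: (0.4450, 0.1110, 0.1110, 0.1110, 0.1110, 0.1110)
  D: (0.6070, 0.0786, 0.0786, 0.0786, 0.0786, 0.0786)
A > C > D > B

Key insight: Entropy is maximized by uniform distributions and minimized by concentrated distributions.

Entropies:
  H(A) = 2.5850 bits
  H(B) = 0.9916 bits
  H(C) = 2.2799 bits
  H(D) = 1.8792 bits

Ranking: A > C > D > B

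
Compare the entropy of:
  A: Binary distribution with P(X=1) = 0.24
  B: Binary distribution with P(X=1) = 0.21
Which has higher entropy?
A

For binary distributions, entropy is maximized at p=0.5 and decreases as p moves toward 0 or 1.

H(A) = H(0.24) = 0.7950 bits
H(B) = H(0.21) = 0.7415 bits

Distribution A (p=0.24) is closer to uniform (p=0.5), so it has higher entropy.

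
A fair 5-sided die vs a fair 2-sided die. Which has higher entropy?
5-sided die

Both are uniform distributions; for uniform over n outcomes, H = log₂(n). H(5-sided) = log₂(5) = 2.322 bits and H(2-sided) = log₂(2) = 1.000 bits. More outcomes in a uniform distribution means higher entropy.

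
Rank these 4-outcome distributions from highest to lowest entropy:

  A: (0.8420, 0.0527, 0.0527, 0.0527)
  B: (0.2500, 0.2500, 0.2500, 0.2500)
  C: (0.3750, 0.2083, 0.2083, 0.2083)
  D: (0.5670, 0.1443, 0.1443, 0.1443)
B > C > D > A

Key insight: Entropy is maximized by uniform distributions and minimized by concentrated distributions.

Entropies:
  H(A) = 0.8799 bits
  H(B) = 2.0000 bits
  H(C) = 1.9450 bits
  H(D) = 1.6733 bits

Ranking: B > C > D > A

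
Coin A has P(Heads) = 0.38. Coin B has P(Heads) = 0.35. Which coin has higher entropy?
A

For binary distributions, entropy is maximized at p=0.5 and decreases as p moves toward 0 or 1.

H(A) = H(0.38) = 0.9580 bits
H(B) = H(0.35) = 0.9341 bits

Distribution A (p=0.38) is closer to uniform (p=0.5), so it has higher entropy.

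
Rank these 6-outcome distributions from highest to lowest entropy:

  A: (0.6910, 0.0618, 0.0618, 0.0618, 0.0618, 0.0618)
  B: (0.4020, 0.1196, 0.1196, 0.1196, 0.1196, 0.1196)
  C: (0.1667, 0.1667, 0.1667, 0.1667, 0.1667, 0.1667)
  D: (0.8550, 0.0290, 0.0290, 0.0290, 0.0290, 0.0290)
C > B > A > D

Key insight: Entropy is maximized by uniform distributions and minimized by concentrated distributions.

Entropies:
  H(A) = 1.6095 bits
  H(B) = 2.3606 bits
  H(C) = 2.5850 bits
  H(D) = 0.9339 bits

Ranking: C > B > A > D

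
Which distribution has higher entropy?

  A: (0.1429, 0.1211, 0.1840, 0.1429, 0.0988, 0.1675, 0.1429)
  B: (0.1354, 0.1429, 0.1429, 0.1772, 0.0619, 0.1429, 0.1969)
A

Both distributions are close to uniform, making this a harder comparison.

H(A) = 2.7831 bits
H(B) = 2.7462 bits

The distribution closer to uniform has higher entropy.
Answer: A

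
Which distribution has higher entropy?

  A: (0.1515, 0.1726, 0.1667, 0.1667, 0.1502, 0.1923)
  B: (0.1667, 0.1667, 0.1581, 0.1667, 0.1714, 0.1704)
B

Both distributions are close to uniform, making this a harder comparison.

H(A) = 2.5799 bits
H(B) = 2.5845 bits

The distribution closer to uniform has higher entropy.
Answer: B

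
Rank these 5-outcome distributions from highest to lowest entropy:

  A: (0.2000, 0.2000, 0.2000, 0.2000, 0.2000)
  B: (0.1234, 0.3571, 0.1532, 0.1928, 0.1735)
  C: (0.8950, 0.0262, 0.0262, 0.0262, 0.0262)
A > B > C

Key insight: Entropy is maximized by uniform distributions and minimized by concentrated distributions.

- Uniform distributions have maximum entropy log₂(5) = 2.3219 bits
- The more "peaked" or concentrated a distribution, the lower its entropy

Entropies:
  H(A) = 2.3219 bits
  H(B) = 2.2140 bits
  H(C) = 0.6946 bits

Ranking: A > B > C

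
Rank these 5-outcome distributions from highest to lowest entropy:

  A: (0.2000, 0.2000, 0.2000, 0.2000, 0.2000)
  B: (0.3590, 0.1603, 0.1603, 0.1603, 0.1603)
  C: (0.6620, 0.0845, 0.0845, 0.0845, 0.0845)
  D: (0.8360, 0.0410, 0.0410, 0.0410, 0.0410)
A > B > C > D

Key insight: Entropy is maximized by uniform distributions and minimized by concentrated distributions.

Entropies:
  H(A) = 2.3219 bits
  H(B) = 2.2238 bits
  H(C) = 1.5989 bits
  H(D) = 0.9718 bits

Ranking: A > B > C > D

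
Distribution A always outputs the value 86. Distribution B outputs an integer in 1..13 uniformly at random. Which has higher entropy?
B

A is deterministic, so H(A) = 0. B is uniform over 13 outcomes, so H(B) = log₂(13) = 3.700 bits. Any distribution with genuine randomness has higher entropy than a deterministic one.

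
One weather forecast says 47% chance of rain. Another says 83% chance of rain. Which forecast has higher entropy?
47% forecast

Treat each forecast as a Bernoulli distribution. Binary entropy is maximized at p=0.5 and falls off symmetrically toward 0 or 1. The 47% forecast is closer to 50%, so it is more uncertain. H(47%) ≈ 0.997 bits, H(83%) ≈ 0.658 bits.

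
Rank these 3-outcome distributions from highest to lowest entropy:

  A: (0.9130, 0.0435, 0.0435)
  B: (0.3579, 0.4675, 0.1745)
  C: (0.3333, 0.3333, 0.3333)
C > B > A

Key insight: Entropy is maximized by uniform distributions and minimized by concentrated distributions.

- Uniform distributions have maximum entropy log₂(3) = 1.5850 bits
- The more "peaked" or concentrated a distribution, the lower its entropy

Entropies:
  H(A) = 0.5134 bits
  H(B) = 1.4829 bits
  H(C) = 1.5850 bits

Ranking: C > B > A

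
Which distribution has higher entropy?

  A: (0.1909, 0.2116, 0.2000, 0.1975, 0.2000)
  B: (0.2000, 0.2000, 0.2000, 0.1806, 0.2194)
A

Both distributions are close to uniform, making this a harder comparison.

H(A) = 2.3211 bits
H(B) = 2.3192 bits

The distribution closer to uniform has higher entropy.
Answer: A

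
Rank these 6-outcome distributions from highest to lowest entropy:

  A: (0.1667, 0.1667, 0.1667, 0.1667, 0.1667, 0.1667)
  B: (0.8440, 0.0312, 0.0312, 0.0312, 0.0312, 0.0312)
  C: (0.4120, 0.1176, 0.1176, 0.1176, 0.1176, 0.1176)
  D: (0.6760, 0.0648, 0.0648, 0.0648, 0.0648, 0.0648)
A > C > D > B

Key insight: Entropy is maximized by uniform distributions and minimized by concentrated distributions.

Entropies:
  H(A) = 2.5850 bits
  H(B) = 0.9869 bits
  H(C) = 2.3428 bits
  H(D) = 1.6610 bits

Ranking: A > C > D > B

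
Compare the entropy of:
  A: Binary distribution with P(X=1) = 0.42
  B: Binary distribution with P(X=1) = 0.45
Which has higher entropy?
B

For binary distributions, entropy is maximized at p=0.5 and decreases as p moves toward 0 or 1.

H(A) = H(0.42) = 0.9815 bits
H(B) = H(0.45) = 0.9928 bits

Distribution B (p=0.45) is closer to uniform (p=0.5), so it has higher entropy.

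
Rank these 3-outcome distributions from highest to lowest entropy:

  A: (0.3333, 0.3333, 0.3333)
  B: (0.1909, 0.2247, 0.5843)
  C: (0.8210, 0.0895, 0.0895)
A > B > C

Key insight: Entropy is maximized by uniform distributions and minimized by concentrated distributions.

- Uniform distributions have maximum entropy log₂(3) = 1.5850 bits
- The more "peaked" or concentrated a distribution, the lower its entropy

Entropies:
  H(A) = 1.5850 bits
  H(B) = 1.3931 bits
  H(C) = 0.8569 bits

Ranking: A > B > C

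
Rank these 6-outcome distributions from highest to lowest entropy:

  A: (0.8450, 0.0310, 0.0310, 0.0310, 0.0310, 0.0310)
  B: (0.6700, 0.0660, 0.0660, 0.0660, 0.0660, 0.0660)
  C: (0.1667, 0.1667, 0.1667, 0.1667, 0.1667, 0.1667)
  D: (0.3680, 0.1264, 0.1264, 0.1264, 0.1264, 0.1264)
C > D > B > A

Key insight: Entropy is maximized by uniform distributions and minimized by concentrated distributions.

Entropies:
  H(A) = 0.9821 bits
  H(B) = 1.6812 bits
  H(C) = 2.5850 bits
  H(D) = 2.4166 bits

Ranking: C > D > B > A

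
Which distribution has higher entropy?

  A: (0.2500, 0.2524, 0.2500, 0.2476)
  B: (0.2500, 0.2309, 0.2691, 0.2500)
A

Both distributions are close to uniform, making this a harder comparison.

H(A) = 2.0000 bits
H(B) = 1.9979 bits

The distribution closer to uniform has higher entropy.
Answer: A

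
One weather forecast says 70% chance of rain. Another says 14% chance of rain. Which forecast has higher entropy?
70% forecast

Treat each forecast as a Bernoulli distribution. Binary entropy is maximized at p=0.5 and falls off symmetrically toward 0 or 1. The 70% forecast is closer to 50%, so it is more uncertain. H(70%) ≈ 0.881 bits, H(14%) ≈ 0.584 bits.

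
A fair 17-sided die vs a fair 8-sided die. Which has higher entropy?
17-sided die

Both are uniform distributions; for uniform over n outcomes, H = log₂(n). H(17-sided) = log₂(17) = 4.087 bits and H(8-sided) = log₂(8) = 3.000 bits. More outcomes in a uniform distribution means higher entropy.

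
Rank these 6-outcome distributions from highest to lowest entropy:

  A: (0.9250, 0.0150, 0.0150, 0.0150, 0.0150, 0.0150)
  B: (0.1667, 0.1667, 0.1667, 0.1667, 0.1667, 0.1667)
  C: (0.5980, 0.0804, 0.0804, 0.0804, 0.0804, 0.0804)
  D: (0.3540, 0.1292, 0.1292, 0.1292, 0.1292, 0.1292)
B > D > C > A

Key insight: Entropy is maximized by uniform distributions and minimized by concentrated distributions.

Entropies:
  H(A) = 0.5585 bits
  H(B) = 2.5850 bits
  H(C) = 1.9055 bits
  H(D) = 2.4376 bits

Ranking: B > D > C > A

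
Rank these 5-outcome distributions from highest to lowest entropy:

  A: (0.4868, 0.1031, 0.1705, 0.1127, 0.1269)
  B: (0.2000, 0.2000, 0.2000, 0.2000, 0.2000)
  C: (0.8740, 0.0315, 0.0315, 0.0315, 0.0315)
B > A > C

Key insight: Entropy is maximized by uniform distributions and minimized by concentrated distributions.

- Uniform distributions have maximum entropy log₂(5) = 2.3219 bits
- The more "peaked" or concentrated a distribution, the lower its entropy

Entropies:
  H(A) = 2.0115 bits
  H(B) = 2.3219 bits
  H(C) = 0.7984 bits

Ranking: B > A > C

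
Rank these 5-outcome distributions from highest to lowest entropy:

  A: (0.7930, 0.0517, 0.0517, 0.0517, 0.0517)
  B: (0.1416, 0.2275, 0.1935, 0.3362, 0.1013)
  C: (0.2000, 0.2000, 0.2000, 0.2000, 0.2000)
C > B > A

Key insight: Entropy is maximized by uniform distributions and minimized by concentrated distributions.

- Uniform distributions have maximum entropy log₂(5) = 2.3219 bits
- The more "peaked" or concentrated a distribution, the lower its entropy

Entropies:
  H(A) = 1.1497 bits
  H(B) = 2.2070 bits
  H(C) = 2.3219 bits

Ranking: C > B > A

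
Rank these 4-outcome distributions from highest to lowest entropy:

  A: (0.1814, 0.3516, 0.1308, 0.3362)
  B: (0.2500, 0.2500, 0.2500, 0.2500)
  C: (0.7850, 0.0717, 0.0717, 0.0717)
B > A > C

Key insight: Entropy is maximized by uniform distributions and minimized by concentrated distributions.

- Uniform distributions have maximum entropy log₂(4) = 2.0000 bits
- The more "peaked" or concentrated a distribution, the lower its entropy

Entropies:
  H(A) = 1.8895 bits
  H(B) = 2.0000 bits
  H(C) = 1.0917 bits

Ranking: B > A > C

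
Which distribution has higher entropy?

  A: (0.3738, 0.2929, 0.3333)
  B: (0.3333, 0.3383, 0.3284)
B

Both distributions are close to uniform, making this a harder comparison.

H(A) = 1.5779 bits
H(B) = 1.5849 bits

The distribution closer to uniform has higher entropy.
Answer: B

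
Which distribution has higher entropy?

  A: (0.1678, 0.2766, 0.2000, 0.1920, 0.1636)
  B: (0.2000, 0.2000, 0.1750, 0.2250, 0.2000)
B

Both distributions are close to uniform, making this a harder comparison.

H(A) = 2.2938 bits
H(B) = 2.3174 bits

The distribution closer to uniform has higher entropy.
Answer: B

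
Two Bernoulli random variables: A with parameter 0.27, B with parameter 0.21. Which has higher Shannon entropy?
A

For binary distributions, entropy is maximized at p=0.5 and decreases as p moves toward 0 or 1.

H(A) = H(0.27) = 0.8415 bits
H(B) = H(0.21) = 0.7415 bits

Distribution A (p=0.27) is closer to uniform (p=0.5), so it has higher entropy.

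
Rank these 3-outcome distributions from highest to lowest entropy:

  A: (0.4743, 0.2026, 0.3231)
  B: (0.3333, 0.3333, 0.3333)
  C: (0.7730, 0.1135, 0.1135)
B > A > C

Key insight: Entropy is maximized by uniform distributions and minimized by concentrated distributions.

- Uniform distributions have maximum entropy log₂(3) = 1.5850 bits
- The more "peaked" or concentrated a distribution, the lower its entropy

Entropies:
  H(A) = 1.5037 bits
  H(B) = 1.5850 bits
  H(C) = 0.9997 bits

Ranking: B > A > C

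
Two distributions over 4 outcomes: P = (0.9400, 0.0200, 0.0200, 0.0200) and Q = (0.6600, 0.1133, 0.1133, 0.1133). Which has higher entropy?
Q

P is highly concentrated on one outcome (94%), making it nearly deterministic. Q spreads its mass more evenly (max 66%). The more spread-out distribution has higher entropy: H(P) ≈ 0.423 bits, H(Q) ≈ 1.464 bits.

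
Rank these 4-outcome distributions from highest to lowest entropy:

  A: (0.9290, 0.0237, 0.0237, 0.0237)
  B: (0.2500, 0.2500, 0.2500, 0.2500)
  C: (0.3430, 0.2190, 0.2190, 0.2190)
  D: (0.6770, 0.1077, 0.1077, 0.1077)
B > C > D > A

Key insight: Entropy is maximized by uniform distributions and minimized by concentrated distributions.

Entropies:
  H(A) = 0.4822 bits
  H(B) = 2.0000 bits
  H(C) = 1.9690 bits
  H(D) = 1.4196 bits

Ranking: B > C > D > A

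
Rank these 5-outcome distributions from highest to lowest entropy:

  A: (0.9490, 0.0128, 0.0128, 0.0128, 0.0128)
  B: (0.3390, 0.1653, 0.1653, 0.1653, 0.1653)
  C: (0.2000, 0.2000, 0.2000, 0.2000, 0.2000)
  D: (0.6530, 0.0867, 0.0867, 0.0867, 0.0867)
C > B > D > A

Key insight: Entropy is maximized by uniform distributions and minimized by concentrated distributions.

Entropies:
  H(A) = 0.3926 bits
  H(B) = 2.2459 bits
  H(C) = 2.3219 bits
  H(D) = 1.6254 bits

Ranking: C > B > D > A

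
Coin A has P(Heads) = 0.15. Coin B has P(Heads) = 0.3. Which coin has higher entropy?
B

For binary distributions, entropy is maximized at p=0.5 and decreases as p moves toward 0 or 1.

H(A) = H(0.15) = 0.6098 bits
H(B) = H(0.3) = 0.8813 bits

Distribution B (p=0.3) is closer to uniform (p=0.5), so it has higher entropy.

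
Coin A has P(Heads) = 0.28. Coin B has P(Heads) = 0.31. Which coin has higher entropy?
B

For binary distributions, entropy is maximized at p=0.5 and decreases as p moves toward 0 or 1.

H(A) = H(0.28) = 0.8555 bits
H(B) = H(0.31) = 0.8932 bits

Distribution B (p=0.31) is closer to uniform (p=0.5), so it has higher entropy.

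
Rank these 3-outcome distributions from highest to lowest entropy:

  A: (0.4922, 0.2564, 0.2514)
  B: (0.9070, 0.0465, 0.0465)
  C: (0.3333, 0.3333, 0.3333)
C > A > B

Key insight: Entropy is maximized by uniform distributions and minimized by concentrated distributions.

- Uniform distributions have maximum entropy log₂(3) = 1.5850 bits
- The more "peaked" or concentrated a distribution, the lower its entropy

Entropies:
  H(A) = 1.5076 bits
  H(B) = 0.5394 bits
  H(C) = 1.5850 bits

Ranking: C > A > B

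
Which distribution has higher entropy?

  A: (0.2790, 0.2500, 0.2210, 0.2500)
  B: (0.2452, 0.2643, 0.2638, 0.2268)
B

Both distributions are close to uniform, making this a harder comparison.

H(A) = 1.9951 bits
H(B) = 1.9972 bits

The distribution closer to uniform has higher entropy.
Answer: B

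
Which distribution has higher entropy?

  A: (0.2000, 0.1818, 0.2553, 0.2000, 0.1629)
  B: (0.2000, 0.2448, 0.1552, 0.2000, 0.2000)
B

Both distributions are close to uniform, making this a harder comparison.

H(A) = 2.3053 bits
H(B) = 2.3073 bits

The distribution closer to uniform has higher entropy.
Answer: B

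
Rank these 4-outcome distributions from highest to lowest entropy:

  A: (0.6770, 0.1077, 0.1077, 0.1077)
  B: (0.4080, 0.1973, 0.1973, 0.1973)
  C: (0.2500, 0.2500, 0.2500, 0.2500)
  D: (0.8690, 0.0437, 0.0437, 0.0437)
C > B > A > D

Key insight: Entropy is maximized by uniform distributions and minimized by concentrated distributions.

Entropies:
  H(A) = 1.4196 bits
  H(B) = 1.9137 bits
  H(C) = 2.0000 bits
  H(D) = 0.7678 bits

Ranking: C > B > A > D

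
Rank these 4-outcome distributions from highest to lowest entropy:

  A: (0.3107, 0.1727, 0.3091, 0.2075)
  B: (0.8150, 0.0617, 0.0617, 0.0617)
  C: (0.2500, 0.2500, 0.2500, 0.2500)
C > A > B

Key insight: Entropy is maximized by uniform distributions and minimized by concentrated distributions.

- Uniform distributions have maximum entropy log₂(4) = 2.0000 bits
- The more "peaked" or concentrated a distribution, the lower its entropy

Entropies:
  H(A) = 1.9559 bits
  H(B) = 0.9841 bits
  H(C) = 2.0000 bits

Ranking: C > A > B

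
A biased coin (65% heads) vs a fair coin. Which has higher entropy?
Fair coin

The fair coin is uniform (p=0.5), maximizing binary entropy at 1 bit. The biased coin has H(0.65) ≈ 0.934 bits — its outcome is more predictable, so its entropy is lower.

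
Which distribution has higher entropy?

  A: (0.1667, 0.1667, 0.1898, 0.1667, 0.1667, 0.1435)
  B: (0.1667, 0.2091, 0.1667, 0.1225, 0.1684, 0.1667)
A

Both distributions are close to uniform, making this a harder comparison.

H(A) = 2.5803 bits
H(B) = 2.5685 bits

The distribution closer to uniform has higher entropy.
Answer: A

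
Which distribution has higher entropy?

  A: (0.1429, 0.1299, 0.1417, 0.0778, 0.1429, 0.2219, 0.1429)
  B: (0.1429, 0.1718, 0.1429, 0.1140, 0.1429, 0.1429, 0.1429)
B

Both distributions are close to uniform, making this a harder comparison.

H(A) = 2.7539 bits
H(B) = 2.7989 bits

The distribution closer to uniform has higher entropy.
Answer: B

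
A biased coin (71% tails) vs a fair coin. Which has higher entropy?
Fair coin

The fair coin is uniform (p=0.5), maximizing binary entropy at 1 bit. The biased coin has H(0.71) ≈ 0.869 bits — its outcome is more predictable, so its entropy is lower.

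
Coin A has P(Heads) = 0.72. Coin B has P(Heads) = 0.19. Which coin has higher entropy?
A

For binary distributions, entropy is maximized at p=0.5 and decreases as p moves toward 0 or 1.

H(A) = H(0.72) = 0.8555 bits
H(B) = H(0.19) = 0.7015 bits

Distribution A (p=0.72) is closer to uniform (p=0.5), so it has higher entropy.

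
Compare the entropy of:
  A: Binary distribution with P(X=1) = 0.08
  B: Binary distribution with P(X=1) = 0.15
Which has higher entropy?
B

For binary distributions, entropy is maximized at p=0.5 and decreases as p moves toward 0 or 1.

H(A) = H(0.08) = 0.4022 bits
H(B) = H(0.15) = 0.6098 bits

Distribution B (p=0.15) is closer to uniform (p=0.5), so it has higher entropy.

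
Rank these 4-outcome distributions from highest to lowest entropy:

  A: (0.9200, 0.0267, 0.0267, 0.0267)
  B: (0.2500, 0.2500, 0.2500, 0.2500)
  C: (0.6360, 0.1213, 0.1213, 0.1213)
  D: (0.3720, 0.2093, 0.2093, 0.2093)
B > D > C > A

Key insight: Entropy is maximized by uniform distributions and minimized by concentrated distributions.

Entropies:
  H(A) = 0.5290 bits
  H(B) = 2.0000 bits
  H(C) = 1.5229 bits
  H(D) = 1.9476 bits

Ranking: B > D > C > A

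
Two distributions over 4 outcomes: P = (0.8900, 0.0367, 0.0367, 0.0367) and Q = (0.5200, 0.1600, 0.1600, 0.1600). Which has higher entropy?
Q

P is highly concentrated on one outcome (89%), making it nearly deterministic. Q spreads its mass more evenly (max 52%). The more spread-out distribution has higher entropy: H(P) ≈ 0.674 bits, H(Q) ≈ 1.760 bits.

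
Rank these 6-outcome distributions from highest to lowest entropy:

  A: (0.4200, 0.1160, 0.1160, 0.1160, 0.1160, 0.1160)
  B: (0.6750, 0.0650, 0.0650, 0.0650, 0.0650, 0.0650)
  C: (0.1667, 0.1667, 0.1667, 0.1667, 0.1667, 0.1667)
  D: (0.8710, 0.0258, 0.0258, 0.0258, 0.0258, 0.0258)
C > A > B > D

Key insight: Entropy is maximized by uniform distributions and minimized by concentrated distributions.

Entropies:
  H(A) = 2.3282 bits
  H(B) = 1.6644 bits
  H(C) = 2.5850 bits
  H(D) = 0.8542 bits

Ranking: C > A > B > D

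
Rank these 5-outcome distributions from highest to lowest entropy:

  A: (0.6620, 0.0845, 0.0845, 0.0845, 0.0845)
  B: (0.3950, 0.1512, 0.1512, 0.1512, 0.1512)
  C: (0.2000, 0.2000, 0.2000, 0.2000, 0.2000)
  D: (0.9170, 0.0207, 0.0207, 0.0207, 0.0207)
C > B > A > D

Key insight: Entropy is maximized by uniform distributions and minimized by concentrated distributions.

Entropies:
  H(A) = 1.5989 bits
  H(B) = 2.1780 bits
  H(C) = 2.3219 bits
  H(D) = 0.5787 bits

Ranking: C > B > A > D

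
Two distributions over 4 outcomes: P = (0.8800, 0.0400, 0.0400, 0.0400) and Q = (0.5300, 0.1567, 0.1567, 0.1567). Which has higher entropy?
Q

P is highly concentrated on one outcome (88%), making it nearly deterministic. Q spreads its mass more evenly (max 53%). The more spread-out distribution has higher entropy: H(P) ≈ 0.720 bits, H(Q) ≈ 1.742 bits.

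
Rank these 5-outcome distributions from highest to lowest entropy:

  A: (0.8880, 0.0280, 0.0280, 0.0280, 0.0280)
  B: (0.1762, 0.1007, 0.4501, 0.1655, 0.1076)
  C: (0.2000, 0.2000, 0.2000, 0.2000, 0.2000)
C > B > A

Key insight: Entropy is maximized by uniform distributions and minimized by concentrated distributions.

- Uniform distributions have maximum entropy log₂(5) = 2.3219 bits
- The more "peaked" or concentrated a distribution, the lower its entropy

Entropies:
  H(A) = 0.7299 bits
  H(B) = 2.0687 bits
  H(C) = 2.3219 bits

Ranking: C > B > A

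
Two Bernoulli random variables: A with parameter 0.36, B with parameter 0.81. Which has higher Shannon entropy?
A

For binary distributions, entropy is maximized at p=0.5 and decreases as p moves toward 0 or 1.

H(A) = H(0.36) = 0.9427 bits
H(B) = H(0.81) = 0.7015 bits

Distribution A (p=0.36) is closer to uniform (p=0.5), so it has higher entropy.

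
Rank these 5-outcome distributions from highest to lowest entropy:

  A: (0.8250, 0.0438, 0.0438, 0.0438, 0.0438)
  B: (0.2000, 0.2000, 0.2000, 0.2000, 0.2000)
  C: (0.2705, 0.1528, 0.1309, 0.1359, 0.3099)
B > C > A

Key insight: Entropy is maximized by uniform distributions and minimized by concentrated distributions.

- Uniform distributions have maximum entropy log₂(5) = 2.3219 bits
- The more "peaked" or concentrated a distribution, the lower its entropy

Entropies:
  H(A) = 1.0190 bits
  H(B) = 2.3219 bits
  H(C) = 2.2234 bits

Ranking: B > C > A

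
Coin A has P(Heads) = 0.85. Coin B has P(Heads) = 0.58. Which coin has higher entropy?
B

For binary distributions, entropy is maximized at p=0.5 and decreases as p moves toward 0 or 1.

H(A) = H(0.85) = 0.6098 bits
H(B) = H(0.58) = 0.9815 bits

Distribution B (p=0.58) is closer to uniform (p=0.5), so it has higher entropy.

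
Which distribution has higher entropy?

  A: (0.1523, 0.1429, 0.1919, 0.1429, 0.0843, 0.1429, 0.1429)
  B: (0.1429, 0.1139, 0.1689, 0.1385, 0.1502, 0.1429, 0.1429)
B

Both distributions are close to uniform, making this a harder comparison.

H(A) = 2.7756 bits
H(B) = 2.7992 bits

The distribution closer to uniform has higher entropy.
Answer: B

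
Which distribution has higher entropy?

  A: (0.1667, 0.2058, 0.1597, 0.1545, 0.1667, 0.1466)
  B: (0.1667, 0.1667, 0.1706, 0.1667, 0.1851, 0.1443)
B

Both distributions are close to uniform, making this a harder comparison.

H(A) = 2.5761 bits
H(B) = 2.5812 bits

The distribution closer to uniform has higher entropy.
Answer: B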